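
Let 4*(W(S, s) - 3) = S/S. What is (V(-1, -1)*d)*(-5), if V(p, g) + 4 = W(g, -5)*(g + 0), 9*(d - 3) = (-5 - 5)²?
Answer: 18415/36 ≈ 511.53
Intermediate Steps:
W(S, s) = 13/4 (W(S, s) = 3 + (S/S)/4 = 3 + (¼)*1 = 3 + ¼ = 13/4)
d = 127/9 (d = 3 + (-5 - 5)²/9 = 3 + (⅑)*(-10)² = 3 + (⅑)*100 = 3 + 100/9 = 127/9 ≈ 14.111)
V(p, g) = -4 + 13*g/4 (V(p, g) = -4 + 13*(g + 0)/4 = -4 + 13*g/4)
(V(-1, -1)*d)*(-5) = ((-4 + (13/4)*(-1))*(127/9))*(-5) = ((-4 - 13/4)*(127/9))*(-5) = -29/4*127/9*(-5) = -3683/36*(-5) = 18415/36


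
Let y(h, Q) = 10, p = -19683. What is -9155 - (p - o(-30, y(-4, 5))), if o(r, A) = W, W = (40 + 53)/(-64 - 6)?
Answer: 736867/70 ≈ 10527.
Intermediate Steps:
W = -93/70 (W = 93/(-70) = 93*(-1/70) = -93/70 ≈ -1.3286)
o(r, A) = -93/70
-9155 - (p - o(-30, y(-4, 5))) = -9155 - (-19683 - 1*(-93/70)) = -9155 - (-19683 + 93/70) = -9155 - 1*(-1377717/70) = -9155 + 1377717/70 = 736867/70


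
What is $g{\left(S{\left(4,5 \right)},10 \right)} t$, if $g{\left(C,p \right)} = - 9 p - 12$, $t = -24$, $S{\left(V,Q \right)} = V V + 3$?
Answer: $2448$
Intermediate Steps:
$S{\left(V,Q \right)} = 3 + V^{2}$ ($S{\left(V,Q \right)} = V^{2} + 3 = 3 + V^{2}$)
$g{\left(C,p \right)} = -12 - 9 p$
$g{\left(S{\left(4,5 \right)},10 \right)} t = \left(-12 - 90\right) \left(-24\right) = \left(-102\right) \left(-24\right) = 2448$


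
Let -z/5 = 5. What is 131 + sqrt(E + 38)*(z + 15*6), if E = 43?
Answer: 716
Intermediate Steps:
z = -25 (z = -5*5 = -25)
131 + sqrt(E + 38)*(z + 15*6) = 131 + sqrt(43 + 38)*(-25 + 15*6) = 131 + sqrt(81)*(-25 + 90) = 131 + 9*65 = 131 + 585 = 716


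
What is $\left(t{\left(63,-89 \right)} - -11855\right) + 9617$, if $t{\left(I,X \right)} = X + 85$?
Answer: $21468$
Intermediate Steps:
$t{\left(I,X \right)} = 85 + X$
$\left(t{\left(63,-89 \right)} - -11855\right) + 9617 = \left(\left(85 - 89\right) - -11855\right) + 9617 = \left(-4 + 11855\right) + 9617 = 11851 + 9617 = 21468$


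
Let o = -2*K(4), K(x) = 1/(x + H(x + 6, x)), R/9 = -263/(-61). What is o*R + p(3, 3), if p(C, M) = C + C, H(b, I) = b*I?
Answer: 5685/1342 ≈ 4.2362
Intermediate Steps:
H(b, I) = I*b
p(C, M) = 2*C
R = 2367/61 (R = 9*(-263/(-61)) = 9*(-263*(-1/61)) = 9*(263/61) = 2367/61 ≈ 38.803)
K(x) = 1/(x + x*(6 + x)) (K(x) = 1/(x + x*(x + 6)) = 1/(x + x*(6 + x)))
o = -1/22 (o = -2/(4*(7 + 4)) = -1/(2*11) = -2*1/44 = -1/22 ≈ -0.045455)
o*R + p(3, 3) = -1/22*2367/61 + 2*3 = -2367/1342 + 6 = 5685/1342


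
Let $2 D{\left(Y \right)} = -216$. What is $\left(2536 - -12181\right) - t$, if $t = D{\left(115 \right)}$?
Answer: $14825$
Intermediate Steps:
$D{\left(Y \right)} = -108$ ($D{\left(Y \right)} = \frac{1}{2} \left(-216\right) = -108$)
$t = -108$
$\left(2536 - -12181\right) - t = \left(2536 - -12181\right) - -108 = \left(2536 + 12181\right) + 108 = 14717 + 108 = 14825$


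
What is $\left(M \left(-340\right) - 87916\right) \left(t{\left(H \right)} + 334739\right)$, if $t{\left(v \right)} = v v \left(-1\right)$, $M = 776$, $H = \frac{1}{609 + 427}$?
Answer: $- \frac{31594198901569677}{268324} \approx -1.1775 \cdot 10^{11}$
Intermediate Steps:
$H = \frac{1}{1036} \approx 0.00096525$
$t{\left(v \right)} = - v^{2}$ ($t{\left(v \right)} = v^{2} \left(-1\right) = - v^{2}$)
$\left(M \left(-340\right) - 87916\right) \left(t{\left(H \right)} + 334739\right) = \left(776 \left(-340\right) - 87916\right) \left(- \frac{1}{1073296} + 334739\right) = \left(-263840 - 87916\right) \left(\left(-1\right) \frac{1}{1073296} + 334739\right) = - 351756 \left(- \frac{1}{1073296} + 334739\right) = \left(-351756\right) \frac{359274029743}{1073296} = - \frac{31594198901569677}{268324}$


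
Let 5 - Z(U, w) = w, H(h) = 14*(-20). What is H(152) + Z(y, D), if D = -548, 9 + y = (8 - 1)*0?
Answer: 273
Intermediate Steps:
y = -9 (y = -9 + (8 - 1)*0 = -9 + 7*0 = -9 + 0 = -9)
H(h) = -280
Z(U, w) = 5 - w
H(152) + Z(y, D) = -280 + (5 - 1*(-548)) = -280 + (5 + 548) = -280 + 553 = 273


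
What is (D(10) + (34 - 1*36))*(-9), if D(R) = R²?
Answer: -882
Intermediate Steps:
(D(10) + (34 - 1*36))*(-9) = (10² + (34 - 1*36))*(-9) = (100 + (34 - 36))*(-9) = (100 - 2)*(-9) = 98*(-9) = -882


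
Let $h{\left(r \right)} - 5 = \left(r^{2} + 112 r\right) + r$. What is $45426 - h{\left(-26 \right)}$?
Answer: $47683$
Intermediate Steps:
$h{\left(r \right)} = 5 + r^{2} + 113 r$ ($h{\left(r \right)} = 5 + \left(\left(r^{2} + 112 r\right) + r\right) = 5 + \left(r^{2} + 113 r\right) = 5 + r^{2} + 113 r$)
$45426 - h{\left(-26 \right)} = 45426 - \left(5 + \left(-26\right)^{2} + 113 \left(-26\right)\right) = 45426 - \left(5 + 676 - 2938\right) = 45426 - -2257 = 45426 + 2257 = 47683$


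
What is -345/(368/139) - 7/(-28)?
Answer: -2081/16 ≈ -130.06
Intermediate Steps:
-345/(368/139) - 7/(-28) = -345/(368*(1/139)) - 7*(-1/28) = -345/368/139 + ¼ = -345*139/368 + ¼ = -2085/16 + ¼ = -2081/16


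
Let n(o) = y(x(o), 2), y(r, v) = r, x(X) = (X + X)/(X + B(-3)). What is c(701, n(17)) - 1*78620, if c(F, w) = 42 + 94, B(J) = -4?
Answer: -78484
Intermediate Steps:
x(X) = 2*X/(-4 + X) (x(X) = (X + X)/(X - 4) = (2*X)/(-4 + X) = 2*X/(-4 + X))
n(o) = 2*o/(-4 + o)
c(F, w) = 136
c(701, n(17)) - 1*78620 = 136 - 1*78620 = 136 - 78620 = -78484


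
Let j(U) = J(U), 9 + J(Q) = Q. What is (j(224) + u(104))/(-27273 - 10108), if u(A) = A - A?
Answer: -215/37381 ≈ -0.0057516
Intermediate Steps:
J(Q) = -9 + Q
u(A) = 0
j(U) = -9 + U
(j(224) + u(104))/(-27273 - 10108) = ((-9 + 224) + 0)/(-27273 - 10108) = (215 + 0)/(-37381) = 215*(-1/37381) = -215/37381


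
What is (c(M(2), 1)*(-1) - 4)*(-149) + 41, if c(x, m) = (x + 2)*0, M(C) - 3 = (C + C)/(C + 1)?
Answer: 637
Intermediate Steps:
M(C) = 3 + 2*C/(1 + C) (M(C) = 3 + (C + C)/(C + 1) = 3 + (2*C)/(1 + C) = 3 + 2*C/(1 + C))
c(x, m) = 0 (c(x, m) = (2 + x)*0 = 0)
(c(M(2), 1)*(-1) - 4)*(-149) + 41 = (0*(-1) - 4)*(-149) + 41 = (0 - 4)*(-149) + 41 = -4*(-149) + 41 = 596 + 41 = 637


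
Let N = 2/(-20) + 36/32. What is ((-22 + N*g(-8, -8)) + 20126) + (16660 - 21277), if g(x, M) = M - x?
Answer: 15487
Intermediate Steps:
N = 41/40 (N = 2*(-1/20) + 36*(1/32) = -⅒ + 9/8 = 41/40 ≈ 1.0250)
((-22 + N*g(-8, -8)) + 20126) + (16660 - 21277) = ((-22 + 41*(-8 - 1*(-8))/40) + 20126) + (16660 - 21277) = ((-22 + 41*(-8 + 8)/40) + 20126) - 4617 = ((-22 + (41/40)*0) + 20126) - 4617 = ((-22 + 0) + 20126) - 4617 = (-22 + 20126) - 4617 = 20104 - 4617 = 15487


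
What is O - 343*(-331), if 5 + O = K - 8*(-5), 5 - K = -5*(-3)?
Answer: 113558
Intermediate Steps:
K = -10 (K = 5 - (-5)*(-3) = 5 - 1*15 = 5 - 15 = -10)
O = 25 (O = -5 + (-10 - 8*(-5)) = -5 + (-10 + 40) = -5 + 30 = 25)
O - 343*(-331) = 25 - 343*(-331) = 25 + 113533 = 113558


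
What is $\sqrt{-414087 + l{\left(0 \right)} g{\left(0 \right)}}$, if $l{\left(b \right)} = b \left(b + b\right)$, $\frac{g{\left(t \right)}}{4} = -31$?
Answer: $i \sqrt{414087} \approx 643.5 i$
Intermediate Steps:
$g{\left(t \right)} = -124$ ($g{\left(t \right)} = 4 \left(-31\right) = -124$)
$l{\left(b \right)} = 2 b^{2}$ ($l{\left(b \right)} = b 2 b = 2 b^{2}$)
$\sqrt{-414087 + l{\left(0 \right)} g{\left(0 \right)}} = \sqrt{-414087 + 2 \cdot 0^{2} \left(-124\right)} = \sqrt{-414087 + 2 \cdot 0 \left(-124\right)} = \sqrt{-414087 + 0 \left(-124\right)} = \sqrt{-414087 + 0} = \sqrt{-414087} = i \sqrt{414087}$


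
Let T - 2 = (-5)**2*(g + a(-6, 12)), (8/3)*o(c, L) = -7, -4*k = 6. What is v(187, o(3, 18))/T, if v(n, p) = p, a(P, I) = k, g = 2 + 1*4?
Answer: -21/916 ≈ -0.022926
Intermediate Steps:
k = -3/2 (k = -1/4*6 = -3/2 ≈ -1.5000)
o(c, L) = -21/8 (o(c, L) = (3/8)*(-7) = -21/8)
g = 6 (g = 2 + 4 = 6)
a(P, I) = -3/2
T = 229/2 (T = 2 + (-5)**2*(6 - 3/2) = 2 + 25*(9/2) = 2 + 225/2 = 229/2 ≈ 114.50)
v(187, o(3, 18))/T = -21/(8*229/2) = -21/8*2/229 = -21/916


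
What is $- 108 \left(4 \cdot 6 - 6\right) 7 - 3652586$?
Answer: $-3666194$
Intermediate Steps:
$- 108 \left(4 \cdot 6 - 6\right) 7 - 3652586 = - 108 \left(24 - 6\right) 7 - 3652586 = \left(-108\right) 18 \cdot 7 - 3652586 = \left(-1944\right) 7 - 3652586 = -13608 - 3652586 = -3666194$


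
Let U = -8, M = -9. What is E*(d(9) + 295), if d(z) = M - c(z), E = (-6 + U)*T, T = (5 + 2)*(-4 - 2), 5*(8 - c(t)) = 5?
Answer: 164052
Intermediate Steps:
c(t) = 7 (c(t) = 8 - ⅕*5 = 8 - 1 = 7)
T = -42 (T = 7*(-6) = -42)
E = 588 (E = (-6 - 8)*(-42) = -14*(-42) = 588)
d(z) = -16 (d(z) = -9 - 1*7 = -9 - 7 = -16)
E*(d(9) + 295) = 588*(-16 + 295) = 588*279 = 164052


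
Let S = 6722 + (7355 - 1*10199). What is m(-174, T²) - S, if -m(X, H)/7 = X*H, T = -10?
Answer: 117922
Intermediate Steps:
m(X, H) = -7*H*X (m(X, H) = -7*X*H = -7*H*X)
S = 3878 (S = 6722 + (7355 - 10199) = 6722 - 2844 = 3878)
m(-174, T²) - S = -7*(-10)²*(-174) - 1*3878 = -7*100*(-174) - 3878 = 121800 - 3878 = 117922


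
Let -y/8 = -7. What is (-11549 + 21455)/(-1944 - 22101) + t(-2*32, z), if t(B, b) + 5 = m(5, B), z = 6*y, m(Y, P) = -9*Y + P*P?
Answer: 32425388/8015 ≈ 4045.6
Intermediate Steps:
y = 56 (y = -8*(-7) = 56)
m(Y, P) = P² - 9*Y (m(Y, P) = -9*Y + P² = P² - 9*Y)
z = 336 (z = 6*56 = 336)
t(B, b) = -50 + B² (t(B, b) = -5 + (B² - 9*5) = -5 + (B² - 45) = -5 + (-45 + B²) = -50 + B²)
(-11549 + 21455)/(-1944 - 22101) + t(-2*32, z) = (-11549 + 21455)/(-1944 - 22101) + (-50 + (-2*32)²) = 9906/(-24045) + (-50 + (-64)²) = 9906*(-1/24045) + (-50 + 4096) = -3302/8015 + 4046 = 32425388/8015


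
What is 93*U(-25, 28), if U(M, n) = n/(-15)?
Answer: -868/5 ≈ -173.60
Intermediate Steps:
U(M, n) = -n/15 (U(M, n) = n*(-1/15) = -n/15)
93*U(-25, 28) = 93*(-1/15*28) = 93*(-28/15) = -868/5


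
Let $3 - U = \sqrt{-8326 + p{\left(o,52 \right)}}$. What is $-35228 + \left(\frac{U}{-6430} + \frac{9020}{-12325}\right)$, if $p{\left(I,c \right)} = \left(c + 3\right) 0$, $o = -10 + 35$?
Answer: $- \frac{111674729143}{3169990} + \frac{i \sqrt{8326}}{6430} \approx -35229.0 + 0.014191 i$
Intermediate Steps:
$o = 25$
$p{\left(I,c \right)} = 0$ ($p{\left(I,c \right)} = \left(3 + c\right) 0 = 0$)
$U = 3 - i \sqrt{8326}$ ($U = 3 - \sqrt{-8326 + 0} = 3 - \sqrt{-8326} = 3 - i \sqrt{8326} \approx 3.0 - 91.247 i$)
$-35228 + \left(\frac{U}{-6430} + \frac{9020}{-12325}\right) = -35228 + \left(\frac{3 - i \sqrt{8326}}{-6430} + \frac{9020}{-12325}\right) = -35228 + \left(\left(3 - i \sqrt{8326}\right) \left(- \frac{1}{6430}\right) + 9020 \left(- \frac{1}{12325}\right)\right) = -35228 - \left(\frac{2321423}{3169990} - \frac{i \sqrt{8326}}{6430}\right) = - \frac{111674729143}{3169990} + \frac{i \sqrt{8326}}{6430}$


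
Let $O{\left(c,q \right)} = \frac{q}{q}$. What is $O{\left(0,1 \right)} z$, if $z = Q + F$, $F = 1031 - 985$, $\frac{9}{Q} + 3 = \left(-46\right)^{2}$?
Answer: $\frac{97207}{2113} \approx 46.004$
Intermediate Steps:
$Q = \frac{9}{2113}$ ($Q = \frac{9}{-3 + \left(-46\right)^{2}} = \frac{9}{-3 + 2116} = \frac{9}{2113} \approx 0.0042593$)
$F = 46$ ($F = 1031 - 985 = 46$)
$O{\left(c,q \right)} = 1$
$z = \frac{97207}{2113}$ ($z = \frac{9}{2113} + 46 = \frac{97207}{2113} \approx 46.004$)
$O{\left(0,1 \right)} z = 1 \cdot \frac{97207}{2113} = \frac{97207}{2113}$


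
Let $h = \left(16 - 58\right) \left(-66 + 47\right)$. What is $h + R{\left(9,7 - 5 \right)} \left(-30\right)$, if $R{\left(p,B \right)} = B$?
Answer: $738$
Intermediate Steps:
$h = 798$ ($h = \left(-42\right) \left(-19\right) = 798$)
$h + R{\left(9,7 - 5 \right)} \left(-30\right) = 798 + \left(7 - 5\right) \left(-30\right) = 798 + 2 \left(-30\right) = 798 - 60 = 738$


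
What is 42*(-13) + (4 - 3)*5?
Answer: -541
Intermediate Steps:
42*(-13) + (4 - 3)*5 = -546 + 1*5 = -546 + 5 = -541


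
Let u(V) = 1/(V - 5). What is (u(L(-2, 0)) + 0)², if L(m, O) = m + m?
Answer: 1/81 ≈ 0.012346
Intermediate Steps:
L(m, O) = 2*m
u(V) = 1/(-5 + V)
(u(L(-2, 0)) + 0)² = (1/(-5 + 2*(-2)) + 0)² = (1/(-5 - 4) + 0)² = (1/(-9) + 0)² = (-⅑ + 0)² = (-⅑)² = 1/81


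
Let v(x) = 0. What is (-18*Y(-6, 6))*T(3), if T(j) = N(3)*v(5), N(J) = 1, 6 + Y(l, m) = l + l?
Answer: 0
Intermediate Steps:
Y(l, m) = -6 + 2*l (Y(l, m) = -6 + (l + l) = -6 + 2*l)
T(j) = 0 (T(j) = 1*0 = 0)
(-18*Y(-6, 6))*T(3) = -18*(-6 + 2*(-6))*0 = -18*(-6 - 12)*0 = -18*(-18)*0 = 324*0 = 0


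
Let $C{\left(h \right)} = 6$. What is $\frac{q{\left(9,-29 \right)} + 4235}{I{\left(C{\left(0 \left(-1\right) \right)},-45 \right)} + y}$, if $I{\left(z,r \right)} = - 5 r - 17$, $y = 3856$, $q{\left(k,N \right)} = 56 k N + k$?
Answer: $- \frac{2593}{1016} \approx -2.5522$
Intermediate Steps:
$q{\left(k,N \right)} = k + 56 N k$ ($q{\left(k,N \right)} = 56 N k + k = k + 56 N k$)
$I{\left(z,r \right)} = -17 - 5 r$
$\frac{q{\left(9,-29 \right)} + 4235}{I{\left(C{\left(0 \left(-1\right) \right)},-45 \right)} + y} = \frac{9 \left(1 + 56 \left(-29\right)\right) + 4235}{\left(-17 - -225\right) + 3856} = \frac{9 \left(1 - 1624\right) + 4235}{\left(-17 + 225\right) + 3856} = \frac{9 \left(-1623\right) + 4235}{208 + 3856} = \frac{-14607 + 4235}{4064} = \left(-10372\right) \frac{1}{4064} = - \frac{2593}{1016}$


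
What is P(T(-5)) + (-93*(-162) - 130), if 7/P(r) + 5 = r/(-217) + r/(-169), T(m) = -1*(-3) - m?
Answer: 2784605297/186453 ≈ 14935.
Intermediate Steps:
T(m) = 3 - m
P(r) = 7/(-5 - 386*r/36673) (P(r) = 7/(-5 + (r/(-217) + r/(-169))) = 7/(-5 + (r*(-1/217) + r*(-1/169))) = 7/(-5 + (-r/217 - r/169)) = 7/(-5 - 386*r/36673))
P(T(-5)) + (-93*(-162) - 130) = -256711/(183365 + 386*(3 - 1*(-5))) + (-93*(-162) - 130) = -256711/(183365 + 386*(3 + 5)) + (15066 - 130) = -256711/(183365 + 386*8) + 14936 = -256711/(183365 + 3088) + 14936 = -256711/186453 + 14936 = 2784605297/186453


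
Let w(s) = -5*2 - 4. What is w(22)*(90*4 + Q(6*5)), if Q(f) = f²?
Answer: -17640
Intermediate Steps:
w(s) = -14 (w(s) = -10 - 4 = -14)
w(22)*(90*4 + Q(6*5)) = -14*(90*4 + (6*5)²) = -14*(360 + 30²) = -14*(360 + 900) = -14*1260 = -17640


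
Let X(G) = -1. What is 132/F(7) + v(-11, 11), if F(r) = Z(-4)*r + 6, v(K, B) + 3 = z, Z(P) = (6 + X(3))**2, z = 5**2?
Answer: 4114/181 ≈ 22.729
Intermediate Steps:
z = 25
Z(P) = 25 (Z(P) = (6 - 1)**2 = 5**2 = 25)
v(K, B) = 22 (v(K, B) = -3 + 25 = 22)
F(r) = 6 + 25*r (F(r) = 25*r + 6 = 6 + 25*r)
132/F(7) + v(-11, 11) = 132/(6 + 25*7) + 22 = 132/(6 + 175) + 22 = 132/181 + 22 = 4114/181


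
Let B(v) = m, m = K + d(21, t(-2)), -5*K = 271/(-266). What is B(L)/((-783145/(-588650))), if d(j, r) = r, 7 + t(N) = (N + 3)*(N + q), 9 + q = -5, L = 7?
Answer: -356945587/20831657 ≈ -17.135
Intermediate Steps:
q = -14 (q = -9 - 5 = -14)
K = 271/1330 (K = -271/(5*(-266)) = -271*(-1)/(5*266) = -⅕*(-271/266) = 271/1330 ≈ 0.20376)
t(N) = -7 + (-14 + N)*(3 + N) (t(N) = -7 + (N + 3)*(N - 14) = -7 + (3 + N)*(-14 + N) = -7 + (-14 + N)*(3 + N))
m = -30319/1330 (m = 271/1330 + (-49 + (-2)² - 11*(-2)) = 271/1330 + (-49 + 4 + 22) = 271/1330 - 23 = -30319/1330 ≈ -22.796)
B(v) = -30319/1330
B(L)/((-783145/(-588650))) = -30319/(1330*((-783145/(-588650)))) = -30319/(1330*((-783145*(-1/588650)))) = -30319/(1330*156629/117730) = -30319/1330*117730/156629 = -356945587/20831657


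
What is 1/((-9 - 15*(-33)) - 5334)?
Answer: -1/4848 ≈ -0.00020627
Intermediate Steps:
1/((-9 - 15*(-33)) - 5334) = 1/((-9 + 495) - 5334) = 1/(486 - 5334) = 1/(-4848) = -1/4848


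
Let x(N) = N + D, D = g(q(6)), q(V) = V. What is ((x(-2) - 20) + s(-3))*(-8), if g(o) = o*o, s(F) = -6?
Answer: -64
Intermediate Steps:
g(o) = o**2
D = 36 (D = 6**2 = 36)
x(N) = 36 + N (x(N) = N + 36 = 36 + N)
((x(-2) - 20) + s(-3))*(-8) = (((36 - 2) - 20) - 6)*(-8) = ((34 - 20) - 6)*(-8) = (14 - 6)*(-8) = 8*(-8) = -64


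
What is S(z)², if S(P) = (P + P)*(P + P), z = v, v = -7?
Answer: 38416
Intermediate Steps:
z = -7
S(P) = 4*P² (S(P) = (2*P)*(2*P) = 4*P²)
S(z)² = (4*(-7)²)² = (4*49)² = 196² = 38416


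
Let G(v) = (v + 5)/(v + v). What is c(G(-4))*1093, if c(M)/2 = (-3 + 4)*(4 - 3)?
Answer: 2186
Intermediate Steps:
G(v) = (5 + v)/(2*v) (G(v) = (5 + v)/((2*v)) = (5 + v)*(1/(2*v)) = (5 + v)/(2*v))
c(M) = 2 (c(M) = 2*((-3 + 4)*(4 - 3)) = 2*(1*1) = 2*1 = 2)
c(G(-4))*1093 = 2*1093 = 2186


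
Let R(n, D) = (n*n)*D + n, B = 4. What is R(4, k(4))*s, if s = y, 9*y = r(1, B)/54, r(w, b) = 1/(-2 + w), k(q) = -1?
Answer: 2/81 ≈ 0.024691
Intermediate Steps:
R(n, D) = n + D*n² (R(n, D) = n²*D + n = D*n² + n = n + D*n²)
y = -1/486 (y = (1/((-2 + 1)*54))/9 = ((1/54)/(-1))/9 = (-1*1/54)/9 = (⅑)*(-1/54) = -1/486 ≈ -0.0020576)
s = -1/486 ≈ -0.0020576
R(4, k(4))*s = (4*(1 - 1*4))*(-1/486) = (4*(1 - 4))*(-1/486) = (4*(-3))*(-1/486) = -12*(-1/486) = 2/81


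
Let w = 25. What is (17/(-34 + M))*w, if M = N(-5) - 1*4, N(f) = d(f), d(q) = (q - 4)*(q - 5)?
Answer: 425/52 ≈ 8.1731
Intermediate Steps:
d(q) = (-5 + q)*(-4 + q) (d(q) = (-4 + q)*(-5 + q) = (-5 + q)*(-4 + q))
N(f) = 20 + f² - 9*f
M = 86 (M = (20 + (-5)² - 9*(-5)) - 1*4 = (20 + 25 + 45) - 4 = 90 - 4 = 86)
(17/(-34 + M))*w = (17/(-34 + 86))*25 = (17/52)*25 = 425/52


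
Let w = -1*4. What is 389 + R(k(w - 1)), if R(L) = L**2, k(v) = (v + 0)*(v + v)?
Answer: 2889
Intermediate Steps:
w = -4
k(v) = 2*v**2 (k(v) = v*(2*v) = 2*v**2)
389 + R(k(w - 1)) = 389 + (2*(-4 - 1)**2)**2 = 389 + (2*(-5)**2)**2 = 389 + (2*25)**2 = 389 + 50**2 = 389 + 2500 = 2889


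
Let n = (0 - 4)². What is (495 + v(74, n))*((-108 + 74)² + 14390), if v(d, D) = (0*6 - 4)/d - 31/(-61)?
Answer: 17384159040/2257 ≈ 7.7023e+6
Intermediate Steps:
n = 16 (n = (-4)² = 16)
v(d, D) = 31/61 - 4/d (v(d, D) = (0 - 4)/d - 31*(-1/61) = -4/d + 31/61 = 31/61 - 4/d)
(495 + v(74, n))*((-108 + 74)² + 14390) = (495 + (31/61 - 4/74))*((-108 + 74)² + 14390) = (495 + (31/61 - 4*1/74))*((-34)² + 14390) = (495 + (31/61 - 2/37))*(1156 + 14390) = (495 + 1025/2257)*15546 = (1118240/2257)*15546 = 17384159040/2257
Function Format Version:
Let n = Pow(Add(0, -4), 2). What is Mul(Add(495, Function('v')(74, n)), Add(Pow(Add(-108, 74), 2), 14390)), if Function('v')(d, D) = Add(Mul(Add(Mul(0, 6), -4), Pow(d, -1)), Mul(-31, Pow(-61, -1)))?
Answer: Rational(17384159040, 2257) ≈ 7.7023e+6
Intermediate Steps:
n = 16 (n = Pow(-4, 2) = 16)
Function('v')(d, D) = Add(Rational(31, 61), Mul(-4, Pow(d, -1))) (Function('v')(d, D) = Add(Mul(Add(0, -4), Pow(d, -1)), Mul(-31, Rational(-1, 61))) = Add(Mul(-4, Pow(d, -1)), Rational(31, 61)) = Add(Rational(31, 61), Mul(-4, Pow(d, -1))))
Mul(Add(495, Function('v')(74, n)), Add(Pow(Add(-108, 74), 2), 14390)) = Mul(Add(495, Add(Rational(31, 61), Mul(-4, Pow(74, -1)))), Add(Pow(Add(-108, 74), 2), 14390)) = Mul(Add(495, Add(Rational(31, 61), Mul(-4, Rational(1, 74)))), Add(Pow(-34, 2), 14390)) = Mul(Add(495, Add(Rational(31, 61), Rational(-2, 37))), Add(1156, 14390)) = Mul(Add(495, Rational(1025, 2257)), 15546) = Mul(Rational(1118240, 2257), 15546) = Rational(17384159040, 2257)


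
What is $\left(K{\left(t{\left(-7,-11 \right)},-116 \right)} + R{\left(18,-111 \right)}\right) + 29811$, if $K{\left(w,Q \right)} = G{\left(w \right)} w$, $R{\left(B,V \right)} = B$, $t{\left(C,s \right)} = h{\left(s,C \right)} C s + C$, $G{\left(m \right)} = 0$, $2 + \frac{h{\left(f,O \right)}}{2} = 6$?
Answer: $29829$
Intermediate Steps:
$h{\left(f,O \right)} = 8$ ($h{\left(f,O \right)} = -4 + 2 \cdot 6 = -4 + 12 = 8$)
$t{\left(C,s \right)} = C + 8 C s$ ($t{\left(C,s \right)} = 8 C s + C = C + 8 C s$)
$K{\left(w,Q \right)} = 0$ ($K{\left(w,Q \right)} = 0 w = 0$)
$\left(K{\left(t{\left(-7,-11 \right)},-116 \right)} + R{\left(18,-111 \right)}\right) + 29811 = \left(0 + 18\right) + 29811 = 18 + 29811 = 29829$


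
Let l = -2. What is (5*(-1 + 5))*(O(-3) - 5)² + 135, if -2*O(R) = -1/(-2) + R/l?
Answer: 855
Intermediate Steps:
O(R) = -¼ + R/4 (O(R) = -(-1/(-2) + R/(-2))/2 = -(-1*(-½) + R*(-½))/2 = -(½ - R/2)/2 = -¼ + R/4)
(5*(-1 + 5))*(O(-3) - 5)² + 135 = (5*(-1 + 5))*((-¼ + (¼)*(-3)) - 5)² + 135 = (5*4)*((-¼ - ¾) - 5)² + 135 = 20*(-1 - 5)² + 135 = 20*(-6)² + 135 = 20*36 + 135 = 720 + 135 = 855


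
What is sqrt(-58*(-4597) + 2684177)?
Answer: 3*sqrt(327867) ≈ 1717.8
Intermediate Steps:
sqrt(-58*(-4597) + 2684177) = sqrt(266626 + 2684177) = sqrt(2950803) = 3*sqrt(327867)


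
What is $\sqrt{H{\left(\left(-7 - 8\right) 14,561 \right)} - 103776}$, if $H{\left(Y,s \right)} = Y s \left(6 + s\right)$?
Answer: $i \sqrt{66902046} \approx 8179.4 i$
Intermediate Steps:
$H{\left(Y,s \right)} = Y s \left(6 + s\right)$
$\sqrt{H{\left(\left(-7 - 8\right) 14,561 \right)} - 103776} = \sqrt{\left(-7 - 8\right) 14 \cdot 561 \left(6 + 561\right) - 103776} = \sqrt{\left(-15\right) 14 \cdot 561 \cdot 567 - 103776} = \sqrt{\left(-210\right) 561 \cdot 567 - 103776} = \sqrt{-66798270 - 103776} = \sqrt{-66902046} = i \sqrt{66902046}$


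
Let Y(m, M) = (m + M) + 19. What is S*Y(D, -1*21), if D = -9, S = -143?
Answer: 1573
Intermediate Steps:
Y(m, M) = 19 + M + m (Y(m, M) = (M + m) + 19 = 19 + M + m)
S*Y(D, -1*21) = -143*(19 - 1*21 - 9) = -143*(19 - 21 - 9) = -143*(-11) = 1573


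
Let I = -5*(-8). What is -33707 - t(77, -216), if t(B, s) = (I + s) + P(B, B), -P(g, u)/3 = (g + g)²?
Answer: 37617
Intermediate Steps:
P(g, u) = -12*g² (P(g, u) = -3*(g + g)² = -3*4*g² = -12*g²)
I = 40
t(B, s) = 40 + s - 12*B² (t(B, s) = (40 + s) - 12*B² = 40 + s - 12*B²)
-33707 - t(77, -216) = -33707 - (40 - 216 - 12*77²) = -33707 - (40 - 216 - 12*5929) = -33707 - (40 - 216 - 71148) = -33707 - 1*(-71324) = -33707 + 71324 = 37617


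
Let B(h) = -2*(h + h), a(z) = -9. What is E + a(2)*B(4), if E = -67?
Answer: 77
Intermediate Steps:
B(h) = -4*h
E + a(2)*B(4) = -67 - (-36)*4 = -67 - 9*(-16) = -67 + 144 = 77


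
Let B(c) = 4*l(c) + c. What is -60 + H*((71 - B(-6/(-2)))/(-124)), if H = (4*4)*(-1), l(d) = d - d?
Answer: -1588/31 ≈ -51.226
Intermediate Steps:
l(d) = 0
B(c) = c (B(c) = 4*0 + c = 0 + c = c)
H = -16 (H = 16*(-1) = -16)
-60 + H*((71 - B(-6/(-2)))/(-124)) = -60 - 16*(71 - (-6)/(-2))/(-124) = -60 - 16*(71 - (-6)*(-1)/2)*(-1)/124 = -60 - 16*(71 - 1*3)*(-1)/124 = -60 - 16*(71 - 3)*(-1)/124 = -60 - 1088*(-1)/124 = -60 - 16*(-17/31) = -60 + 272/31 = -1588/31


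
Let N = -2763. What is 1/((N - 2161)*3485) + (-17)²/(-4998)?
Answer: -145861337/2522540580 ≈ -0.057823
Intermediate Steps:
1/((N - 2161)*3485) + (-17)²/(-4998) = 1/(-2763 - 2161*3485) + (-17)²/(-4998) = (1/3485)/(-4924) + 289*(-1/4998) = -1/4924*1/3485 - 17/294 = -1/17160140 - 17/294 = -145861337/2522540580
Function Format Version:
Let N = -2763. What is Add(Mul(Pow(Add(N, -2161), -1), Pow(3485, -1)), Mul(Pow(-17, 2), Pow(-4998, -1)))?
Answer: Rational(-145861337, 2522540580) ≈ -0.057823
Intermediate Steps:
Add(Mul(Pow(Add(N, -2161), -1), Pow(3485, -1)), Mul(Pow(-17, 2), Pow(-4998, -1))) = Add(Mul(Pow(Add(-2763, -2161), -1), Pow(3485, -1)), Mul(Pow(-17, 2), Pow(-4998, -1))) = Add(Mul(Pow(-4924, -1), Rational(1, 3485)), Mul(289, Rational(-1, 4998))) = Add(Mul(Rational(-1, 4924), Rational(1, 3485)), Rational(-17, 294)) = Add(Rational(-1, 17160140), Rational(-17, 294)) = Rational(-145861337, 2522540580)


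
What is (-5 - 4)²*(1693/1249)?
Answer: 137133/1249 ≈ 109.79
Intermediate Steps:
(-5 - 4)²*(1693/1249) = (-9)²*(1693*(1/1249)) = 81*(1693/1249) = 137133/1249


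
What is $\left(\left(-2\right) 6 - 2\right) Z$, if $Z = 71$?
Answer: $-994$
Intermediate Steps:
$\left(\left(-2\right) 6 - 2\right) Z = \left(\left(-2\right) 6 - 2\right) 71 = \left(-12 - 2\right) 71 = \left(-14\right) 71 = -994$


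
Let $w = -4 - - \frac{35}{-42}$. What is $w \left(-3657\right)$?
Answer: $\frac{35351}{2} \approx 17676.0$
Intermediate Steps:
$w = - \frac{29}{6}$ ($w = -4 - \left(-35\right) \left(- \frac{1}{42}\right) = -4 - \frac{5}{6} = - \frac{29}{6} \approx -4.8333$)
$w \left(-3657\right) = \left(- \frac{29}{6}\right) \left(-3657\right) = \frac{35351}{2}$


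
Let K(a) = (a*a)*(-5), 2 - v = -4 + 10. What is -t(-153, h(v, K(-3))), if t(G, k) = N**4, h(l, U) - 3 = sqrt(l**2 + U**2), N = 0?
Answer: 0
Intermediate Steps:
v = -4 (v = 2 - (-4 + 10) = 2 - 1*6 = 2 - 6 = -4)
K(a) = -5*a**2 (K(a) = a**2*(-5) = -5*a**2)
h(l, U) = 3 + sqrt(U**2 + l**2) (h(l, U) = 3 + sqrt(l**2 + U**2) = 3 + sqrt(U**2 + l**2))
t(G, k) = 0 (t(G, k) = 0**4 = 0)
-t(-153, h(v, K(-3))) = -1*0 = 0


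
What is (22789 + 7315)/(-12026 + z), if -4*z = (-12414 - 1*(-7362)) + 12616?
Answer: -30104/13917 ≈ -2.1631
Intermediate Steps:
z = -1891 (z = -((-12414 - 1*(-7362)) + 12616)/4 = -((-12414 + 7362) + 12616)/4 = -(-5052 + 12616)/4 = -1/4*7564 = -1891)
(22789 + 7315)/(-12026 + z) = (22789 + 7315)/(-12026 - 1891) = 30104/(-13917) = 30104*(-1/13917) = -30104/13917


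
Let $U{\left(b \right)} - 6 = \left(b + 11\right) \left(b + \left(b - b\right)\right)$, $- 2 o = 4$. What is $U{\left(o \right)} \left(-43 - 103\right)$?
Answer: $1752$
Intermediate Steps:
$o = -2$ ($o = \left(- \frac{1}{2}\right) 4 = -2$)
$U{\left(b \right)} = 6 + b \left(11 + b\right)$ ($U{\left(b \right)} = 6 + \left(b + 11\right) \left(b + \left(b - b\right)\right) = 6 + \left(11 + b\right) \left(b + 0\right) = 6 + \left(11 + b\right) b = 6 + b \left(11 + b\right)$)
$U{\left(o \right)} \left(-43 - 103\right) = \left(6 + \left(-2\right)^{2} + 11 \left(-2\right)\right) \left(-43 - 103\right) = \left(6 + 4 - 22\right) \left(-146\right) = \left(-12\right) \left(-146\right) = 1752$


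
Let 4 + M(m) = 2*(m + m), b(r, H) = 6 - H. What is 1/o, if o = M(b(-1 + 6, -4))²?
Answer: 1/1296 ≈ 0.00077160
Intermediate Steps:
M(m) = -4 + 4*m (M(m) = -4 + 2*(m + m) = -4 + 2*(2*m) = -4 + 4*m)
o = 1296 (o = (-4 + 4*(6 - 1*(-4)))² = (-4 + 4*(6 + 4))² = (-4 + 4*10)² = (-4 + 40)² = 36² = 1296)
1/o = 1/1296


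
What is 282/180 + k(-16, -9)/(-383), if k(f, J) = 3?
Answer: 17911/11490 ≈ 1.5588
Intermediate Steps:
282/180 + k(-16, -9)/(-383) = 282/180 + 3/(-383) = 282*(1/180) + 3*(-1/383) = 47/30 - 3/383 = 17911/11490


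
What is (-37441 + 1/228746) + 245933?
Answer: 47691711033/228746 ≈ 2.0849e+5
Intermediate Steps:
(-37441 + 1/228746) + 245933 = -8564478985/228746 + 245933 = 47691711033/228746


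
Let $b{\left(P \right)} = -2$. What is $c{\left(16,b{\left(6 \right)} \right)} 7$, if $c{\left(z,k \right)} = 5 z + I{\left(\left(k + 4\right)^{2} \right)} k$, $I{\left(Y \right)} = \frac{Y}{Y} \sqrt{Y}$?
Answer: $532$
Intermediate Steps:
$I{\left(Y \right)} = \sqrt{Y}$ ($I{\left(Y \right)} = 1 \sqrt{Y} = \sqrt{Y}$)
$c{\left(z,k \right)} = 5 z + k \sqrt{\left(4 + k\right)^{2}}$ ($c{\left(z,k \right)} = 5 z + \sqrt{\left(k + 4\right)^{2}} k = 5 z + \sqrt{\left(4 + k\right)^{2}} k = 5 z + k \sqrt{\left(4 + k\right)^{2}}$)
$c{\left(16,b{\left(6 \right)} \right)} 7 = \left(5 \cdot 16 - 2 \sqrt{\left(4 - 2\right)^{2}}\right) 7 = \left(80 - 2 \sqrt{2^{2}}\right) 7 = \left(80 - 2 \sqrt{4}\right) 7 = \left(80 - 4\right) 7 = 76 \cdot 7 = 532$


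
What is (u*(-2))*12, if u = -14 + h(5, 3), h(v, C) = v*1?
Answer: 216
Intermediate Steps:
h(v, C) = v
u = -9 (u = -14 + 5 = -9)
(u*(-2))*12 = -9*(-2)*12 = 18*12 = 216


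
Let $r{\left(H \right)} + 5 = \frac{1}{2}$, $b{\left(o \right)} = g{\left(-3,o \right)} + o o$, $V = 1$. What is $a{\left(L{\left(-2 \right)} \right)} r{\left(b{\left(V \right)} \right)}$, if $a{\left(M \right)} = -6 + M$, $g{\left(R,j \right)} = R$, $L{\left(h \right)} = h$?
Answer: $36$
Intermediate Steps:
$b{\left(o \right)} = -3 + o^{2}$ ($b{\left(o \right)} = -3 + o o = -3 + o^{2}$)
$r{\left(H \right)} = - \frac{9}{2}$ ($r{\left(H \right)} = -5 + \frac{1}{2} = - \frac{9}{2}$)
$a{\left(L{\left(-2 \right)} \right)} r{\left(b{\left(V \right)} \right)} = \left(-6 - 2\right) \left(- \frac{9}{2}\right) = \left(-8\right) \left(- \frac{9}{2}\right) = 36$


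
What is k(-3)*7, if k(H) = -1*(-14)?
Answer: 98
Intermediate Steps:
k(H) = 14
k(-3)*7 = 14*7 = 98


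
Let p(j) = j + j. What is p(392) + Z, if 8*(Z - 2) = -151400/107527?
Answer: 84497297/107527 ≈ 785.82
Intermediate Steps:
Z = 196129/107527 (Z = 2 + (-151400/107527)/8 = 2 + (-151400*1/107527)/8 = 2 + (⅛)*(-151400/107527) = 2 - 18925/107527 = 196129/107527 ≈ 1.8240)
p(j) = 2*j
p(392) + Z = 2*392 + 196129/107527 = 784 + 196129/107527 = 84497297/107527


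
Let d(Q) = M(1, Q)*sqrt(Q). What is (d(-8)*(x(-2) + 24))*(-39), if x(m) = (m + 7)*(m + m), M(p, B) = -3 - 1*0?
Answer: 936*I*sqrt(2) ≈ 1323.7*I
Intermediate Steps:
M(p, B) = -3 (M(p, B) = -3 + 0 = -3)
x(m) = 2*m*(7 + m) (x(m) = (7 + m)*(2*m) = 2*m*(7 + m))
d(Q) = -3*sqrt(Q)
(d(-8)*(x(-2) + 24))*(-39) = ((-6*I*sqrt(2))*(2*(-2)*(7 - 2) + 24))*(-39) = ((-6*I*sqrt(2))*(2*(-2)*5 + 24))*(-39) = ((-6*I*sqrt(2))*(-20 + 24))*(-39) = (-6*I*sqrt(2)*4)*(-39) = -24*I*sqrt(2)*(-39) = 936*I*sqrt(2)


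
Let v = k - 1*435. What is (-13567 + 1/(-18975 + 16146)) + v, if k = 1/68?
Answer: -2693589983/192372 ≈ -14002.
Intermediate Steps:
k = 1/68 ≈ 0.014706
v = -29579/68 (v = 1/68 - 1*435 = 1/68 - 435 = -29579/68 ≈ -434.99)
(-13567 + 1/(-18975 + 16146)) + v = (-13567 + 1/(-18975 + 16146)) - 29579/68 = (-13567 + 1/(-2829)) - 29579/68 = (-13567 - 1/2829) - 29579/68 = -38381044/2829 - 29579/68 = -2693589983/192372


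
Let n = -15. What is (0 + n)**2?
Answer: 225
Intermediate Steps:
(0 + n)**2 = (0 - 15)**2 = (-15)**2 = 225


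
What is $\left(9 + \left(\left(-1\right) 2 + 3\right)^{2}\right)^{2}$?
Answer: $100$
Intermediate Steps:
$\left(9 + \left(\left(-1\right) 2 + 3\right)^{2}\right)^{2} = \left(9 + \left(-2 + 3\right)^{2}\right)^{2} = \left(9 + 1^{2}\right)^{2} = \left(9 + 1\right)^{2} = 10^{2} = 100$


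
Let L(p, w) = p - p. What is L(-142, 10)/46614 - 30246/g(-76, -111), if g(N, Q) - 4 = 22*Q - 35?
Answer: 30246/2473 ≈ 12.230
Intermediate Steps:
L(p, w) = 0
g(N, Q) = -31 + 22*Q (g(N, Q) = 4 + (22*Q - 35) = 4 + (-35 + 22*Q) = -31 + 22*Q)
L(-142, 10)/46614 - 30246/g(-76, -111) = 0/46614 - 30246/(-31 + 22*(-111)) = 0*(1/46614) - 30246/(-31 - 2442) = 0 - 30246/(-2473) = 0 - 30246*(-1/2473) = 0 + 30246/2473 = 30246/2473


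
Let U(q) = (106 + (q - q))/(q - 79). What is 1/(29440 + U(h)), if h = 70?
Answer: 9/264854 ≈ 3.3981e-5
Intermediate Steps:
U(q) = 106/(-79 + q) (U(q) = (106 + 0)/(-79 + q) = 106/(-79 + q))
1/(29440 + U(h)) = 1/(29440 + 106/(-79 + 70)) = 1/(29440 + 106/(-9)) = 1/(29440 + 106*(-⅑)) = 1/(29440 - 106/9) = 1/(264854/9) = 9/264854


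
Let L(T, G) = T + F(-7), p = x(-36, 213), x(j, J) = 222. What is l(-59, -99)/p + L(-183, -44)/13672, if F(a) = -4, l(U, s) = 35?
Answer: 218503/1517592 ≈ 0.14398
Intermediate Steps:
p = 222
L(T, G) = -4 + T (L(T, G) = T - 4 = -4 + T)
l(-59, -99)/p + L(-183, -44)/13672 = 35/222 + (-4 - 183)/13672 = 35*(1/222) - 187*1/13672 = 35/222 - 187/13672 = 218503/1517592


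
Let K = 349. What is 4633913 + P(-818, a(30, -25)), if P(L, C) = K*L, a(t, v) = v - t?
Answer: 4348431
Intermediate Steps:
P(L, C) = 349*L
4633913 + P(-818, a(30, -25)) = 4633913 + 349*(-818) = 4633913 - 285482 = 4348431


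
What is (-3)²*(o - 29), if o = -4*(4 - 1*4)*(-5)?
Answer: -261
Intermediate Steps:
o = 0 (o = -4*(4 - 4)*(-5) = -4*0*(-5) = 0*(-5) = 0)
(-3)²*(o - 29) = (-3)²*(0 - 29) = 9*(-29) = -261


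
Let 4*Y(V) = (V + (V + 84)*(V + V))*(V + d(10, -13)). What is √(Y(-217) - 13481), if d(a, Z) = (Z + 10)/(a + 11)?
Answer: I*√3135181 ≈ 1770.6*I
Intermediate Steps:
d(a, Z) = (10 + Z)/(11 + a)
Y(V) = (-⅐ + V)*(V + 2*V*(84 + V))/4 (Y(V) = ((V + (V + 84)*(V + V))*(V + (10 - 13)/(11 + 10)))/4 = ((V + (84 + V)*(2*V))*(V - 3/21))/4 = ((V + 2*V*(84 + V))*(V + (1/21)*(-3)))/4 = ((V + 2*V*(84 + V))*(V - ⅐))/4 = ((V + 2*V*(84 + V))*(-⅐ + V))/4 = ((-⅐ + V)*(V + 2*V*(84 + V)))/4 = (-⅐ + V)*(V + 2*V*(84 + V))/4)
√(Y(-217) - 13481) = √((1/28)*(-217)*(-169 + 14*(-217)² + 1181*(-217)) - 13481) = √((1/28)*(-217)*(-169 + 14*47089 - 256277) - 13481) = √((1/28)*(-217)*(-169 + 659246 - 256277) - 13481) = √((1/28)*(-217)*402800 - 13481) = √(-3121700 - 13481) = √(-3135181) = I*√3135181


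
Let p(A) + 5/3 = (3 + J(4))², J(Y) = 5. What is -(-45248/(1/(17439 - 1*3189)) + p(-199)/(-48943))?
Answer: 5568999408011/8637 ≈ 6.4478e+8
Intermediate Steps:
p(A) = 187/3 (p(A) = -5/3 + (3 + 5)² = -5/3 + 8² = -5/3 + 64 = 187/3)
-(-45248/(1/(17439 - 1*3189)) + p(-199)/(-48943)) = -(-45248/(1/(17439 - 1*3189)) + (187/3)/(-48943)) = -(-45248/(1/(17439 - 3189)) + (187/3)*(-1/48943)) = -(-45248/(1/14250) - 11/8637) = -(-45248/1/14250 - 11/8637) = -(-45248*14250 - 11/8637) = -(-644784000 - 11/8637) = -1*(-5568999408011/8637) = 5568999408011/8637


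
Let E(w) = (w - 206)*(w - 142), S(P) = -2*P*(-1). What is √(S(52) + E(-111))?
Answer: √80305 ≈ 283.38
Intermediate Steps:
S(P) = 2*P
E(w) = (-206 + w)*(-142 + w)
√(S(52) + E(-111)) = √(2*52 + (29252 + (-111)² - 348*(-111))) = √(104 + (29252 + 12321 + 38628)) = √(104 + 80201) = √80305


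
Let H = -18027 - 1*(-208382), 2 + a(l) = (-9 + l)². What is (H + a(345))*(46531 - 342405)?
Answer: -89723494626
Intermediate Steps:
a(l) = -2 + (-9 + l)²
H = 190355 (H = -18027 + 208382 = 190355)
(H + a(345))*(46531 - 342405) = (190355 + (-2 + (-9 + 345)²))*(46531 - 342405) = (190355 + (-2 + 336²))*(-295874) = (190355 + (-2 + 112896))*(-295874) = (190355 + 112894)*(-295874) = 303249*(-295874) = -89723494626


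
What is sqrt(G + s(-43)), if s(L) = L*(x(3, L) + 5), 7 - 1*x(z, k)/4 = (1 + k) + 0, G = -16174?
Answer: I*sqrt(24817) ≈ 157.53*I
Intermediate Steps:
x(z, k) = 24 - 4*k (x(z, k) = 28 - 4*((1 + k) + 0) = 28 - 4*(1 + k) = 28 + (-4 - 4*k) = 24 - 4*k)
s(L) = L*(29 - 4*L) (s(L) = L*((24 - 4*L) + 5) = L*(29 - 4*L))
sqrt(G + s(-43)) = sqrt(-16174 - 43*(29 - 4*(-43))) = sqrt(-16174 - 43*(29 + 172)) = sqrt(-16174 - 43*201) = sqrt(-16174 - 8643) = sqrt(-24817) = I*sqrt(24817)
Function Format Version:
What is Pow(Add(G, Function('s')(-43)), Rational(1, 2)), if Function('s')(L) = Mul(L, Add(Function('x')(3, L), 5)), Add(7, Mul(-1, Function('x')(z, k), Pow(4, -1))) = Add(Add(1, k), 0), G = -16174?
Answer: Mul(I, Pow(24817, Rational(1, 2))) ≈ Mul(157.53, I)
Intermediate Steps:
Function('x')(z, k) = Add(24, Mul(-4, k)) (Function('x')(z, k) = Add(28, Mul(-4, Add(Add(1, k), 0))) = Add(28, Mul(-4, Add(1, k))) = Add(28, Add(-4, Mul(-4, k))) = Add(24, Mul(-4, k)))
Function('s')(L) = Mul(L, Add(29, Mul(-4, L))) (Function('s')(L) = Mul(L, Add(Add(24, Mul(-4, L)), 5)) = Mul(L, Add(29, Mul(-4, L))))
Pow(Add(G, Function('s')(-43)), Rational(1, 2)) = Pow(Add(-16174, Mul(-43, Add(29, Mul(-4, -43)))), Rational(1, 2)) = Pow(Add(-16174, Mul(-43, Add(29, 172))), Rational(1, 2)) = Pow(Add(-16174, Mul(-43, 201)), Rational(1, 2)) = Pow(Add(-16174, -8643), Rational(1, 2)) = Pow(-24817, Rational(1, 2)) = Mul(I, Pow(24817, Rational(1, 2)))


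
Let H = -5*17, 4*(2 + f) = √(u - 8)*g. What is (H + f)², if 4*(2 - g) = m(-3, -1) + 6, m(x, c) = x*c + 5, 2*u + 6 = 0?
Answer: 484317/64 + 261*I*√11/4 ≈ 7567.5 + 216.41*I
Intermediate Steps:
u = -3 (u = -3 + (½)*0 = -3 + 0 = -3)
m(x, c) = 5 + c*x (m(x, c) = c*x + 5 = 5 + c*x)
g = -3/2 (g = 2 - ((5 - 1*(-3)) + 6)/4 = 2 - ((5 + 3) + 6)/4 = 2 - (8 + 6)/4 = 2 - ¼*14 = 2 - 7/2 = -3/2 ≈ -1.5000)
f = -2 - 3*I*√11/8 (f = -2 + (√(-3 - 8)*(-3/2))/4 = -2 + (√(-11)*(-3/2))/4 = -2 + ((I*√11)*(-3/2))/4 = -2 + (-3*I*√11/2)/4 = -2 - 3*I*√11/8 ≈ -2.0 - 1.2437*I)
H = -85
(H + f)² = (-85 + (-2 - 3*I*√11/8))² = (-87 - 3*I*√11/8)²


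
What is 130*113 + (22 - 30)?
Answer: 14682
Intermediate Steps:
130*113 + (22 - 30) = 14690 - 8 = 14682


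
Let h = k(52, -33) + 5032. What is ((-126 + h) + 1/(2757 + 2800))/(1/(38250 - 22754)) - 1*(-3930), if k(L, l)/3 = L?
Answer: 435917113370/5557 ≈ 7.8445e+7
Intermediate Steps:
k(L, l) = 3*L
h = 5188 (h = 3*52 + 5032 = 156 + 5032 = 5188)
((-126 + h) + 1/(2757 + 2800))/(1/(38250 - 22754)) - 1*(-3930) = ((-126 + 5188) + 1/(2757 + 2800))/(1/(38250 - 22754)) - 1*(-3930) = (5062 + 1/5557)/(1/15496) + 3930 = (28129535/5557)*15496 + 3930 = 435895274360/5557 + 3930 = 435917113370/5557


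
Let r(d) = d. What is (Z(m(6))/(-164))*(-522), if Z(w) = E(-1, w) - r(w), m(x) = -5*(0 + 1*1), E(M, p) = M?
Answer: 522/41 ≈ 12.732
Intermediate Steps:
m(x) = -5 (m(x) = -5*(0 + 1) = -5*1 = -5)
Z(w) = -1 - w
(Z(m(6))/(-164))*(-522) = ((-1 - 1*(-5))/(-164))*(-522) = ((-1 + 5)*(-1/164))*(-522) = (4*(-1/164))*(-522) = -1/41*(-522) = 522/41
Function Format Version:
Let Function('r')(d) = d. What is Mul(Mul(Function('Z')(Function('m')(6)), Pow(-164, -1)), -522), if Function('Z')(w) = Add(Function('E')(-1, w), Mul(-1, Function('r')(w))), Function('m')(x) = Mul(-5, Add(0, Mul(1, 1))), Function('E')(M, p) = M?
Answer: Rational(522, 41) ≈ 12.732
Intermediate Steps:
Function('m')(x) = -5 (Function('m')(x) = Mul(-5, Add(0, 1)) = Mul(-5, 1) = -5)
Function('Z')(w) = Add(-1, Mul(-1, w))
Mul(Mul(Function('Z')(Function('m')(6)), Pow(-164, -1)), -522) = Mul(Mul(Add(-1, Mul(-1, -5)), Pow(-164, -1)), -522) = Mul(Mul(Add(-1, 5), Rational(-1, 164)), -522) = Mul(Mul(4, Rational(-1, 164)), -522) = Mul(Rational(-1, 41), -522) = Rational(522, 41)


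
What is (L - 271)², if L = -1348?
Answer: 2621161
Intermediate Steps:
(L - 271)² = (-1348 - 271)² = (-1619)² = 2621161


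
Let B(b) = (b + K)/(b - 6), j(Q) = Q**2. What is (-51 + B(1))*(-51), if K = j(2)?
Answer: 2652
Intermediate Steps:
K = 4 (K = 2**2 = 4)
B(b) = (4 + b)/(-6 + b) (B(b) = (b + 4)/(b - 6) = (4 + b)/(-6 + b))
(-51 + B(1))*(-51) = (-51 + (4 + 1)/(-6 + 1))*(-51) = (-51 + 5/(-5))*(-51) = (-51 - 1/5*5)*(-51) = (-51 - 1)*(-51) = -52*(-51) = 2652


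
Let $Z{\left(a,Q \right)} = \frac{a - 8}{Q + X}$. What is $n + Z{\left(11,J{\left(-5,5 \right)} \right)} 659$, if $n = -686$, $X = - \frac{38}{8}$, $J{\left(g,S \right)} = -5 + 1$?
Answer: $- \frac{31918}{35} \approx -911.94$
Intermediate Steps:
$J{\left(g,S \right)} = -4$
$X = - \frac{19}{4}$ ($X = \left(-38\right) \frac{1}{8} = - \frac{19}{4} \approx -4.75$)
$Z{\left(a,Q \right)} = \frac{-8 + a}{- \frac{19}{4} + Q}$ ($Z{\left(a,Q \right)} = \frac{a - 8}{Q - \frac{19}{4}} = \frac{-8 + a}{- \frac{19}{4} + Q}$)
$n + Z{\left(11,J{\left(-5,5 \right)} \right)} 659 = -686 + \frac{4 \left(-8 + 11\right)}{-19 + 4 \left(-4\right)} 659 = -686 + 4 \frac{1}{-19 - 16} \cdot 3 \cdot 659 = -686 + 4 \frac{1}{-35} \cdot 3 \cdot 659 = -686 + 4 \left(- \frac{1}{35}\right) 3 \cdot 659 = -686 - \frac{7908}{35} = - \frac{31918}{35}$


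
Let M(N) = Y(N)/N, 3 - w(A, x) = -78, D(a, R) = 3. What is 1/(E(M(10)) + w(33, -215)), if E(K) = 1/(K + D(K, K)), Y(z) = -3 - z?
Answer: 17/1387 ≈ 0.012257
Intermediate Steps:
w(A, x) = 81 (w(A, x) = 3 - 1*(-78) = 3 + 78 = 81)
M(N) = (-3 - N)/N
E(K) = 1/(3 + K) (E(K) = 1/(K + 3) = 1/(3 + K))
1/(E(M(10)) + w(33, -215)) = 1/(1/(3 + (-3 - 1*10)/10) + 81) = 1/(1/(3 + (-3 - 10)/10) + 81) = 1/(1/(3 + (⅒)*(-13)) + 81) = 1/(1/(3 - 13/10) + 81) = 1/(1/(17/10) + 81) = 1/(10/17 + 81) = 1/(1387/17) = 17/1387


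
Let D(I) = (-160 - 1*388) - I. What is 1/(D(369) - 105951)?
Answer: -1/106868 ≈ -9.3573e-6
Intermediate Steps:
D(I) = -548 - I (D(I) = (-160 - 388) - I = -548 - I)
1/(D(369) - 105951) = 1/((-548 - 1*369) - 105951) = 1/((-548 - 369) - 105951) = 1/(-917 - 105951) = 1/(-106868) = -1/106868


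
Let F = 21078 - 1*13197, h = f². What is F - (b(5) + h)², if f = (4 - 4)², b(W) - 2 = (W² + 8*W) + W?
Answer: 2697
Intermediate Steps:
b(W) = 2 + W² + 9*W (b(W) = 2 + ((W² + 8*W) + W) = 2 + (W² + 9*W) = 2 + W² + 9*W)
f = 0 (f = 0² = 0)
h = 0 (h = 0² = 0)
F = 7881 (F = 21078 - 13197 = 7881)
F - (b(5) + h)² = 7881 - ((2 + 5² + 9*5) + 0)² = 7881 - ((2 + 25 + 45) + 0)² = 7881 - (72 + 0)² = 7881 - 1*72² = 7881 - 1*5184 = 7881 - 5184 = 2697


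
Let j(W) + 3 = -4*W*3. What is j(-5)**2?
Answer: 3249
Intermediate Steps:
j(W) = -3 - 12*W (j(W) = -3 - 4*W*3 = -3 - 12*W)
j(-5)**2 = (-3 - 12*(-5))**2 = (-3 + 60)**2 = 57**2 = 3249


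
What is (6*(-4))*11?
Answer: -264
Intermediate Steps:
(6*(-4))*11 = -24*11 = -264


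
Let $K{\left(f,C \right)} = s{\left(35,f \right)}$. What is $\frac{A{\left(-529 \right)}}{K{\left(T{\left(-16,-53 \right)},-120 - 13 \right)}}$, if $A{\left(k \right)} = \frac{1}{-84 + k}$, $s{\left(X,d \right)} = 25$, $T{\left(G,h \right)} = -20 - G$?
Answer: $- \frac{1}{15325} \approx -6.5253 \cdot 10^{-5}$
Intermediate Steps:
$K{\left(f,C \right)} = 25$
$\frac{A{\left(-529 \right)}}{K{\left(T{\left(-16,-53 \right)},-120 - 13 \right)}} = \frac{1}{\left(-84 - 529\right) 25} = \frac{1}{-613} \cdot \frac{1}{25} = \left(- \frac{1}{613}\right) \frac{1}{25} = - \frac{1}{15325}$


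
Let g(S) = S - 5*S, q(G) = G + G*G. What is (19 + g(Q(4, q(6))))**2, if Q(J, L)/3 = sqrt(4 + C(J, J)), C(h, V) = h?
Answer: 1513 - 912*sqrt(2) ≈ 223.24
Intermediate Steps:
q(G) = G + G**2
Q(J, L) = 3*sqrt(4 + J)
g(S) = -4*S
(19 + g(Q(4, q(6))))**2 = (19 - 12*sqrt(4 + 4))**2 = (19 - 12*sqrt(8))**2 = (19 - 12*2*sqrt(2))**2 = (19 - 24*sqrt(2))**2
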